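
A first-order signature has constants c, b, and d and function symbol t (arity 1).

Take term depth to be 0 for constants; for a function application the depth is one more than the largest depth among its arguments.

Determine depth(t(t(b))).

depth(t(b)) = 1 + depth(b) = 1 + 0 = 1
depth(t(t(b))) = 1 + depth(t(b)) = 1 + 1 = 2

2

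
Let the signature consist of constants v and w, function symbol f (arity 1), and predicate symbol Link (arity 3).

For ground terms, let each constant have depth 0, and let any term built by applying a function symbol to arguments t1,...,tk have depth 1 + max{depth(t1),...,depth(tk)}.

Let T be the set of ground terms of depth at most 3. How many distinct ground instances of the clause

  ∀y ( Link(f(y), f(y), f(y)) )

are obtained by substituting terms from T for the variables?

Ground terms of depth ≤ 3:
  Count level by level. With function symbols f/1, the terms of depth ≤ k are the 2 constants together with each function applied to depth-≤(k−1) tuples, so N_k = 2 + N_{k-1}.
  N_0 = 2
  N_1 = 2 + 2 = 4
  N_2 = 2 + 4 = 6
  N_3 = 2 + 6 = 8
  Explicitly: v, w, f(v), f(w), f(f(v)), f(f(w)), f(f(f(v))), f(f(f(w))).
So there are 8 ground terms available for substitution.
The variable y ranges independently over the available ground terms, and distinct assignments produce distinct instances.
Number of ground instances = 8.

8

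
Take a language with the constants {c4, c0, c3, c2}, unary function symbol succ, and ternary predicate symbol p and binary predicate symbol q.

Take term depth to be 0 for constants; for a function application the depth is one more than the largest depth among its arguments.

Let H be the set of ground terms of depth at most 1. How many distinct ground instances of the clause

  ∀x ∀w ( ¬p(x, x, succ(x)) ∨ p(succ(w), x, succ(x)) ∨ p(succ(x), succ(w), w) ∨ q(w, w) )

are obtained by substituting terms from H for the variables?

Ground terms of depth ≤ 1:
  If N_k denotes the number of depth-≤k ground terms, the 4 constants give N_0 = 4, and each function symbol of arity r contributes N_{k-1}^r new terms at level k: N_k = 4 + N_{k-1}.
  N_0 = 4
  N_1 = 4 + 4 = 8
  Explicitly: c4, c0, c3, c2, succ(c4), succ(c0), succ(c3), succ(c2).
So there are 8 ground terms available for substitution.
The body mentions every one of the 2 quantified variables; since ground terms form a free algebra, no two substitutions collapse to the same formula.
Number of ground instances = 8^2 = 64.

64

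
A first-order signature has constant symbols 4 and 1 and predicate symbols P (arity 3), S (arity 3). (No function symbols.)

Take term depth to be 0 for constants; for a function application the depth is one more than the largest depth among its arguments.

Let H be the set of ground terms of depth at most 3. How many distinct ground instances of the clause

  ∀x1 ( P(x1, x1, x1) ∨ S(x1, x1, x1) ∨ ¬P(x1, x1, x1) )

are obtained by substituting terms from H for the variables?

2

Ground terms of depth ≤ 3:
  With no function symbols every ground term is a constant, so there are exactly 2 ground terms at every depth bound.
  N_0 = 2
  N_1 = 2
  N_2 = 2
  N_3 = 2
  Explicitly: 4, 1.
So there are 2 ground terms available for substitution.
There is 1 variable to instantiate (x1),  occurring in at least one literal, so different choices give different ground instances.
Number of ground instances = 2.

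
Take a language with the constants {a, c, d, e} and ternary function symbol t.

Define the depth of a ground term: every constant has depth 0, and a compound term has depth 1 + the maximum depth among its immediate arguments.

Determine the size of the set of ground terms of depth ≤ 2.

314436

Count level by level. With function symbols t/3, the terms of depth ≤ k are the 4 constants together with each function applied to depth-≤(k−1) tuples, so N_k = 4 + N_{k-1}^3.
N_0 = 4
N_1 = 4 + 4^3 = 68
N_2 = 4 + 68^3 = 314436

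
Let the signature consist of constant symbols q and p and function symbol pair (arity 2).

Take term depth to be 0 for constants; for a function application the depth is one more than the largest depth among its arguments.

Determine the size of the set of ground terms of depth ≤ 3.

Count level by level. With function symbols pair/2, the terms of depth ≤ k are the 2 constants together with each function applied to depth-≤(k−1) tuples, so N_k = 2 + N_{k-1}^2.
N_0 = 2
N_1 = 2 + 2^2 = 6
N_2 = 2 + 6^2 = 38
N_3 = 2 + 38^2 = 1446

1446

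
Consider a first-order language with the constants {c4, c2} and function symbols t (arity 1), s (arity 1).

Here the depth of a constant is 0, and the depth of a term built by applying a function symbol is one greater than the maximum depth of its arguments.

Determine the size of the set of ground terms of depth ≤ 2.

If N_k denotes the number of depth-≤k ground terms, the 2 constants give N_0 = 2, and each function symbol of arity r contributes N_{k-1}^r new terms at level k: N_k = 2 + N_{k-1} + N_{k-1}.
N_0 = 2
N_1 = 2 + 2 + 2 = 6
N_2 = 2 + 6 + 6 = 14

14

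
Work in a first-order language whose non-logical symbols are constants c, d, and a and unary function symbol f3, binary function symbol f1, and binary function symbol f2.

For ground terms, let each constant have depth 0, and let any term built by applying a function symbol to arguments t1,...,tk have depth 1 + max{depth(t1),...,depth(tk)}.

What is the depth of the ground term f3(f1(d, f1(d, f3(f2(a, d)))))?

5

depth(f2(a, d)) = 1 + max(0, 0) = 1
depth(f3(f2(a, d))) = 1 + depth(f2(a, d)) = 1 + 1 = 2
depth(f1(d, f3(f2(a, d)))) = 1 + max(0, 2) = 3
depth(f1(d, f1(d, f3(f2(a, d))))) = 1 + max(0, 3) = 4
depth(f3(f1(d, f1(d, f3(f2(a, d)))))) = 1 + depth(f1(d, f1(d, f3(f2(a, d))))) = 1 + 4 = 5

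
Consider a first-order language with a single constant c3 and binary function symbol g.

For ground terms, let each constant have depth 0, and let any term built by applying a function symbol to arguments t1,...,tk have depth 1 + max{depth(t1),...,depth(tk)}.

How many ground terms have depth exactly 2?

Write N_k for the number of ground terms of depth ≤ k. A term of depth ≤ k is either a constant or a function symbol applied to arguments of depth ≤ k−1, so N_k = 1 + N_{k-1}^2.
N_0 = 1
N_1 = 1 + 1^2 = 2
N_2 = 1 + 2^2 = 5
Terms of depth exactly 2: N_2 − N_1 = 5 − 2 = 3.

3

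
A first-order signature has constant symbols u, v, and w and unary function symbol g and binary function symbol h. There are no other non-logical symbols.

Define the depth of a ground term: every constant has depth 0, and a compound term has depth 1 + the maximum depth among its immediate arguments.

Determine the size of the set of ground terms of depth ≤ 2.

243

Write N_k for the number of ground terms of depth ≤ k. A term of depth ≤ k is either a constant or a function symbol applied to arguments of depth ≤ k−1, so N_k = 3 + N_{k-1} + N_{k-1}^2.
N_0 = 3
N_1 = 3 + 3 + 3^2 = 15
N_2 = 3 + 15 + 15^2 = 243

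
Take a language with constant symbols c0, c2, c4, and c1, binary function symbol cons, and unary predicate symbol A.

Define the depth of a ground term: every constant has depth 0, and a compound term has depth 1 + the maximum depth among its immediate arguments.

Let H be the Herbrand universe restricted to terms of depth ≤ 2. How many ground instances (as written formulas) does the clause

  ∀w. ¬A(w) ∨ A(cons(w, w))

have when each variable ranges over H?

404

Ground terms of depth ≤ 2:
  Count level by level. With function symbols cons/2, the terms of depth ≤ k are the 4 constants together with each function applied to depth-≤(k−1) tuples, so N_k = 4 + N_{k-1}^2.
  N_0 = 4
  N_1 = 4 + 4^2 = 20
  N_2 = 4 + 20^2 = 404
So there are 404 ground terms available for substitution.
The clause has 1 distinct variable (w), which appears in the body. In the free term algebra distinct substitutions yield syntactically distinct ground instances.
Number of ground instances = 404.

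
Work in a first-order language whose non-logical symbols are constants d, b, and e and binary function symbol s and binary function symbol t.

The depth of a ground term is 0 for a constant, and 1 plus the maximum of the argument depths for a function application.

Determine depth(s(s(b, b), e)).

2

depth(s(b, b)) = 1 + max(0, 0) = 1
depth(s(s(b, b), e)) = 1 + max(1, 0) = 2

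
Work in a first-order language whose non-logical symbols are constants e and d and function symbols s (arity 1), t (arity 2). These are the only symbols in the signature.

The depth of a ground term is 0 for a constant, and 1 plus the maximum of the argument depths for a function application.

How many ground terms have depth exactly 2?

66

Write N_k for the number of ground terms of depth ≤ k. A term of depth ≤ k is either a constant or a function symbol applied to arguments of depth ≤ k−1, so N_k = 2 + N_{k-1} + N_{k-1}^2.
N_0 = 2
N_1 = 2 + 2 + 2^2 = 8
N_2 = 2 + 8 + 8^2 = 74
Terms of depth exactly 2: N_2 − N_1 = 74 − 8 = 66.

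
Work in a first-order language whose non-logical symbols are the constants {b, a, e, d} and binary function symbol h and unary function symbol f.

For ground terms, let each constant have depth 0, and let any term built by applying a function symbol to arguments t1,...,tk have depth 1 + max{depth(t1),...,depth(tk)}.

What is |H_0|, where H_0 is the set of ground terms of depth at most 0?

Count level by level. With function symbols h/2, f/1, the terms of depth ≤ k are the 4 constants together with each function applied to depth-≤(k−1) tuples, so N_k = 4 + N_{k-1}^2 + N_{k-1}.
N_0 = 4
Explicitly: b, a, e, d.

4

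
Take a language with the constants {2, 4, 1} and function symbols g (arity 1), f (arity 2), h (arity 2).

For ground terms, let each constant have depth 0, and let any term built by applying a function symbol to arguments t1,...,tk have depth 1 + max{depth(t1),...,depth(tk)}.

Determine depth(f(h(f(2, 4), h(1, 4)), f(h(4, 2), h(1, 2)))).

depth(f(2, 4)) = 1 + max(0, 0) = 1
depth(h(1, 4)) = 1 + max(0, 0) = 1
depth(h(f(2, 4), h(1, 4))) = 1 + max(1, 1) = 2
depth(h(4, 2)) = 1 + max(0, 0) = 1
depth(h(1, 2)) = 1 + max(0, 0) = 1
depth(f(h(4, 2), h(1, 2))) = 1 + max(1, 1) = 2
depth(f(h(f(2, 4), h(1, 4)), f(h(4, 2), h(1, 2)))) = 1 + max(2, 2) = 3

3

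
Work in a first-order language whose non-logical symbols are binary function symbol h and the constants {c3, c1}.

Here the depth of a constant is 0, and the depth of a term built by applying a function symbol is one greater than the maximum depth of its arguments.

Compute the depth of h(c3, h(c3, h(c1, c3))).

3

depth(h(c1, c3)) = 1 + max(0, 0) = 1
depth(h(c3, h(c1, c3))) = 1 + max(0, 1) = 2
depth(h(c3, h(c3, h(c1, c3)))) = 1 + max(0, 2) = 3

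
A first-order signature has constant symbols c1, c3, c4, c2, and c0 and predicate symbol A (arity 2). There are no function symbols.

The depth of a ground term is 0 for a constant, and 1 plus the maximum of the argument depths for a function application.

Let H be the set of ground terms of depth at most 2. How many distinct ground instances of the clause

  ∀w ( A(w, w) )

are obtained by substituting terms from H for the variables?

5

Ground terms of depth ≤ 2:
  With no function symbols every ground term is a constant, so there are exactly 5 ground terms at every depth bound.
  N_0 = 5
  N_1 = 5
  N_2 = 5
So there are 5 ground terms available for substitution.
There is 1 variable to instantiate (w),  occurring in at least one literal, so different choices give different ground instances.
Number of ground instances = 5.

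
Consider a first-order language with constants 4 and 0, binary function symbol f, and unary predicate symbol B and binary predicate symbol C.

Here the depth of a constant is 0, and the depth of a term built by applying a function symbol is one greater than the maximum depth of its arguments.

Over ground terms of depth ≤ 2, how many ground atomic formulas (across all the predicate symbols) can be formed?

First count ground terms of depth ≤ 2.
Let N_k count ground terms of depth at most k. Each non-constant term of depth ≤ k is some function symbol applied to depth-≤(k−1) arguments, giving N_k = 2 + N_{k-1}^2.
N_0 = 2
N_1 = 2 + 2^2 = 6
N_2 = 2 + 6^2 = 38
So |H| = 38.
A ground atom is a predicate applied to a tuple of terms from H, so the count is the sum over predicates of |H|^arity:
  B: 38;  C: 38^2 = 1444
Total ground atoms: 38 + 1444 = 1482.

1482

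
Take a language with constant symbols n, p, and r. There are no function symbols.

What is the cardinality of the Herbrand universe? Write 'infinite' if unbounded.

3

There are no function symbols, so every ground term is one of the 3 constants.
The Herbrand universe is {n, p, r}, which is finite with 3 elements.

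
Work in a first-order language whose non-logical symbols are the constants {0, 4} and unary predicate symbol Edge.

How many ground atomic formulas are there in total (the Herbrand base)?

2

With no function symbols, the Herbrand universe is just the 2 constants.
Ground atoms per predicate: Edge: 2.
Herbrand base size = 2 = 2.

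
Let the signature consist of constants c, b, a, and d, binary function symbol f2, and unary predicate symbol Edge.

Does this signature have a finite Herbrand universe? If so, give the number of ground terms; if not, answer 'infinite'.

infinite

The signature has at least one function symbol (f2, arity 2) and at least one constant (c).
Iterating f2 gives infinitely many distinct ground terms: c, f2(c, c), f2(f2(c, c), f2(c, c)), ...
So the Herbrand universe is infinite.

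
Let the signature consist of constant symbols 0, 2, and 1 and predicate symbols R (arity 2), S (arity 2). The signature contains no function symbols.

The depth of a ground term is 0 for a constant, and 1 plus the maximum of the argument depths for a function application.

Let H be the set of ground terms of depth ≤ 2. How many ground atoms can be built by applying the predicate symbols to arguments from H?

First count ground terms of depth ≤ 2.
With no function symbols every ground term is a constant, so there are exactly 3 ground terms at every depth bound.
N_0 = 3
N_1 = 3
N_2 = 3
So |H| = 3.
A ground atom is a predicate applied to a tuple of terms from H, so the count is the sum over predicates of |H|^arity:
  R: 3^2 = 9;  S: 3^2 = 9
Total ground atoms: 9 + 9 = 18.

18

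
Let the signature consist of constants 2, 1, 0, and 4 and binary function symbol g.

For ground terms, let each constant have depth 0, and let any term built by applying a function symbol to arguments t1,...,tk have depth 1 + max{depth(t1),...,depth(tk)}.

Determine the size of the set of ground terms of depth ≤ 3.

163220

Let N_k = |{terms of depth ≤ k}|. Then N_0 = 4 and N_k = 4 + N_{k-1}^2 for k ≥ 1 (one summand per function symbol, arity giving the exponent).
N_0 = 4
N_1 = 4 + 4^2 = 20
N_2 = 4 + 20^2 = 404
N_3 = 4 + 404^2 = 163220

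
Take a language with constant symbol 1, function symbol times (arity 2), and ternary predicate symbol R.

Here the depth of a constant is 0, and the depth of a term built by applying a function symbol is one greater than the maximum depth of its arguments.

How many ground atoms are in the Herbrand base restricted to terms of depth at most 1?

First count ground terms of depth ≤ 1.
Count level by level. With function symbols times/2, the terms of depth ≤ k are the 1 constant together with each function applied to depth-≤(k−1) tuples, so N_k = 1 + N_{k-1}^2.
N_0 = 1
N_1 = 1 + 1^2 = 2
Explicitly: 1, times(1, 1).
So |H| = 2.
Each predicate of arity r yields |H|^r ground atoms (one per choice of an r-tuple from H):
  R: 2^3 = 8
Total ground atoms: 8.

8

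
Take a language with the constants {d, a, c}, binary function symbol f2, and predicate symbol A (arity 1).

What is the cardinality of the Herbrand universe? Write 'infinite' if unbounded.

infinite

The signature has at least one function symbol (f2, arity 2) and at least one constant (d).
Iterating f2 gives infinitely many distinct ground terms: d, f2(d, d), f2(f2(d, d), f2(d, d)), ...
So the Herbrand universe is infinite.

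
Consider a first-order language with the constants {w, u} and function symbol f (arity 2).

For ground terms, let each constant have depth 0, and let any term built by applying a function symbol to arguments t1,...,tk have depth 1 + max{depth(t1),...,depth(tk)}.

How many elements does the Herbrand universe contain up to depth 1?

If N_k denotes the number of depth-≤k ground terms, the 2 constants give N_0 = 2, and each function symbol of arity r contributes N_{k-1}^r new terms at level k: N_k = 2 + N_{k-1}^2.
N_0 = 2
N_1 = 2 + 2^2 = 6
Explicitly: w, u, f(w, w), f(w, u), f(u, w), f(u, u).

6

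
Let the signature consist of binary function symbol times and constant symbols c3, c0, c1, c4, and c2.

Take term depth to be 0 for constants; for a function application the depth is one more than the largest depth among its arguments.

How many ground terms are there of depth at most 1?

Write N_k for the number of ground terms of depth ≤ k. A term of depth ≤ k is either a constant or a function symbol applied to arguments of depth ≤ k−1, so N_k = 5 + N_{k-1}^2.
N_0 = 5
N_1 = 5 + 5^2 = 30

30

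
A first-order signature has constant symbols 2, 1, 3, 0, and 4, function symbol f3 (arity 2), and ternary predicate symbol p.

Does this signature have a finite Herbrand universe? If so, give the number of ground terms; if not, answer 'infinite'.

infinite

The signature has at least one function symbol (f3, arity 2) and at least one constant (2).
Iterating f3 gives infinitely many distinct ground terms: 2, f3(2, 2), f3(f3(2, 2), f3(2, 2)), ...
So the Herbrand universe is infinite.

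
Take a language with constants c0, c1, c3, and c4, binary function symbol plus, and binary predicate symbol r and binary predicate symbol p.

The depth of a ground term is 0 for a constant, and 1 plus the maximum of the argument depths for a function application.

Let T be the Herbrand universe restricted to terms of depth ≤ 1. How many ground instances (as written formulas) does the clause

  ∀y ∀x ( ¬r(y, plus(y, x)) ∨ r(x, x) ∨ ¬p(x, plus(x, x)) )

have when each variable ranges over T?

400

Ground terms of depth ≤ 1:
  Let N_k count ground terms of depth at most k. Each non-constant term of depth ≤ k is some function symbol applied to depth-≤(k−1) arguments, giving N_k = 4 + N_{k-1}^2.
  N_0 = 4
  N_1 = 4 + 4^2 = 20
So there are 20 ground terms available for substitution.
There are 2 variables to instantiate (y, x), each occurring in at least one literal, so different choices give different ground instances.
Number of ground instances = 20^2 = 400.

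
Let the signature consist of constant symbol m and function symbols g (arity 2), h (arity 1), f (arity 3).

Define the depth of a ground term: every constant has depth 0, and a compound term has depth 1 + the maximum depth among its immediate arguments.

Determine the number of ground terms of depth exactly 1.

Let N_k count ground terms of depth at most k. Each non-constant term of depth ≤ k is some function symbol applied to depth-≤(k−1) arguments, giving N_k = 1 + N_{k-1}^2 + N_{k-1} + N_{k-1}^3.
N_0 = 1
N_1 = 1 + 1^2 + 1 + 1^3 = 4
Terms of depth exactly 1: N_1 − N_0 = 4 − 1 = 3.

3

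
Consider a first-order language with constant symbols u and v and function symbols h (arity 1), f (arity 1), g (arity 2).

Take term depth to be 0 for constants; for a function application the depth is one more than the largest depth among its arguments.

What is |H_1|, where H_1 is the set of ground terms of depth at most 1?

10

Count level by level. With function symbols h/1, f/1, g/2, the terms of depth ≤ k are the 2 constants together with each function applied to depth-≤(k−1) tuples, so N_k = 2 + N_{k-1} + N_{k-1} + N_{k-1}^2.
N_0 = 2
N_1 = 2 + 2 + 2 + 2^2 = 10
Explicitly: u, v, h(u), h(v), f(u), f(v), g(u, u), g(u, v), g(v, u), g(v, v).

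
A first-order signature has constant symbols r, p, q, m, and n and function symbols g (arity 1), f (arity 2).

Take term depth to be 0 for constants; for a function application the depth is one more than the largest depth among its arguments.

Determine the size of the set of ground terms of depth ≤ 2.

Let N_k count ground terms of depth at most k. Each non-constant term of depth ≤ k is some function symbol applied to depth-≤(k−1) arguments, giving N_k = 5 + N_{k-1} + N_{k-1}^2.
N_0 = 5
N_1 = 5 + 5 + 5^2 = 35
N_2 = 5 + 35 + 35^2 = 1265

1265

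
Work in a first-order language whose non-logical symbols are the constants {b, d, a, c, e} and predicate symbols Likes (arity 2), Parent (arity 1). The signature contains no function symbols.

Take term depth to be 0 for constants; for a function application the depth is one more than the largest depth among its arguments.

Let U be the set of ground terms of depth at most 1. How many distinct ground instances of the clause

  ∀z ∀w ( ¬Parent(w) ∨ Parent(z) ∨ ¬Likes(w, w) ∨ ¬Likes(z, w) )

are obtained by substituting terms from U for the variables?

25

Ground terms of depth ≤ 1:
  With no function symbols every ground term is a constant, so there are exactly 5 ground terms at every depth bound.
  N_0 = 5
  N_1 = 5
  Explicitly: b, d, a, c, e.
So there are 5 ground terms available for substitution.
There are 2 variables to instantiate (z, w), each occurring in at least one literal, so different choices give different ground instances.
Number of ground instances = 5^2 = 25.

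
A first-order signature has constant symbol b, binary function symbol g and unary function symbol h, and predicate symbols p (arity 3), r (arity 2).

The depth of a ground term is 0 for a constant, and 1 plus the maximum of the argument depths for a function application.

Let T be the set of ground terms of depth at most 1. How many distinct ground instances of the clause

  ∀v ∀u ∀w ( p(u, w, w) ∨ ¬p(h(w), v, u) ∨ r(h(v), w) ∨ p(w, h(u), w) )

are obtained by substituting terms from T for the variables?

Ground terms of depth ≤ 1:
  Let N_k count ground terms of depth at most k. Each non-constant term of depth ≤ k is some function symbol applied to depth-≤(k−1) arguments, giving N_k = 1 + N_{k-1}^2 + N_{k-1}.
  N_0 = 1
  N_1 = 1 + 1^2 + 1 = 3
  Explicitly: b, g(b, b), h(b).
So there are 3 ground terms available for substitution.
The body mentions every one of the 3 quantified variables; since ground terms form a free algebra, no two substitutions collapse to the same formula.
Number of ground instances = 3^3 = 27.

27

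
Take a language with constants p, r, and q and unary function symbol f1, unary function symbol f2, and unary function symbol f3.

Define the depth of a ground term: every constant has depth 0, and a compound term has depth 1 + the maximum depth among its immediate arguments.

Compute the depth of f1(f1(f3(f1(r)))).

4

depth(f1(r)) = 1 + depth(r) = 1 + 0 = 1
depth(f3(f1(r))) = 1 + depth(f1(r)) = 1 + 1 = 2
depth(f1(f3(f1(r)))) = 1 + depth(f3(f1(r))) = 1 + 2 = 3
depth(f1(f1(f3(f1(r))))) = 1 + depth(f1(f3(f1(r)))) = 1 + 3 = 4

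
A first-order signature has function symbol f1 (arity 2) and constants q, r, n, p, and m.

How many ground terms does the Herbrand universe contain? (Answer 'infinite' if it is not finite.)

infinite

The signature has at least one function symbol (f1, arity 2) and at least one constant (q).
Iterating f1 gives infinitely many distinct ground terms: q, f1(q, q), f1(f1(q, q), f1(q, q)), ...
So the Herbrand universe is infinite.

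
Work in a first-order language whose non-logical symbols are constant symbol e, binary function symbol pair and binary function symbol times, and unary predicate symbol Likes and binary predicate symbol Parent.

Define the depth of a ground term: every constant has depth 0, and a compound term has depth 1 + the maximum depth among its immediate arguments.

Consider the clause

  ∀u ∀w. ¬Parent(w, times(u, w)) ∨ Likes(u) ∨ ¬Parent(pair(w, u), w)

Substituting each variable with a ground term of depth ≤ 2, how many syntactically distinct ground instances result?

361

Ground terms of depth ≤ 2:
  If N_k denotes the number of depth-≤k ground terms, the 1 constant gives N_0 = 1, and each function symbol of arity r contributes N_{k-1}^r new terms at level k: N_k = 1 + N_{k-1}^2 + N_{k-1}^2.
  N_0 = 1
  N_1 = 1 + 1^2 + 1^2 = 3
  N_2 = 1 + 3^2 + 3^2 = 19
So there are 19 ground terms available for substitution.
Each of u, w ranges independently over the available ground terms, and distinct assignments produce distinct instances.
Number of ground instances = 19^2 = 361.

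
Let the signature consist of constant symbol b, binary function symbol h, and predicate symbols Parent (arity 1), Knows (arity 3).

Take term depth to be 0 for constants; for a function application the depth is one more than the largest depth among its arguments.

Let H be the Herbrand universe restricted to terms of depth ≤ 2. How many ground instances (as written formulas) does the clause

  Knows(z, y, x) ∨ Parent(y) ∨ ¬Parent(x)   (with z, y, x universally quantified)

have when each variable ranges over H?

Ground terms of depth ≤ 2:
  If N_k denotes the number of depth-≤k ground terms, the 1 constant gives N_0 = 1, and each function symbol of arity r contributes N_{k-1}^r new terms at level k: N_k = 1 + N_{k-1}^2.
  N_0 = 1
  N_1 = 1 + 1^2 = 2
  N_2 = 1 + 2^2 = 5
  Explicitly: b, h(b, b), h(b, h(b, b)), h(h(b, b), b), h(h(b, b), h(b, b)).
So there are 5 ground terms available for substitution.
The body mentions every one of the 3 quantified variables; since ground terms form a free algebra, no two substitutions collapse to the same formula.
Number of ground instances = 5^3 = 125.

125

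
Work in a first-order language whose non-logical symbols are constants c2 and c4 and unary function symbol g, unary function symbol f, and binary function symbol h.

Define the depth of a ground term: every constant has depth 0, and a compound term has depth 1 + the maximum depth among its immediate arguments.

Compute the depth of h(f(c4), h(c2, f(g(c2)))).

4

depth(f(c4)) = 1 + depth(c4) = 1 + 0 = 1
depth(g(c2)) = 1 + depth(c2) = 1 + 0 = 1
depth(f(g(c2))) = 1 + depth(g(c2)) = 1 + 1 = 2
depth(h(c2, f(g(c2)))) = 1 + max(0, 2) = 3
depth(h(f(c4), h(c2, f(g(c2))))) = 1 + max(1, 3) = 4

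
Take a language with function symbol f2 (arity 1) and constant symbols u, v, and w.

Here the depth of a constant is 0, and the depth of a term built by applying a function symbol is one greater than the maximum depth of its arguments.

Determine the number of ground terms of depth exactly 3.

3

Let N_k count ground terms of depth at most k. Each non-constant term of depth ≤ k is some function symbol applied to depth-≤(k−1) arguments, giving N_k = 3 + N_{k-1}.
N_0 = 3
N_1 = 3 + 3 = 6
N_2 = 3 + 6 = 9
N_3 = 3 + 9 = 12
Terms of depth exactly 3: N_3 − N_2 = 12 − 9 = 3.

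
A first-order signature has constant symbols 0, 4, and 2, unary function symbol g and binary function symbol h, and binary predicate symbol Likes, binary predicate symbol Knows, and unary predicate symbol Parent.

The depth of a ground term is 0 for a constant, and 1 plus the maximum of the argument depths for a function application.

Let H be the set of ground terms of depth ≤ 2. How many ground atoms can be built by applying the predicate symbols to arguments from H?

First count ground terms of depth ≤ 2.
Write N_k for the number of ground terms of depth ≤ k. A term of depth ≤ k is either a constant or a function symbol applied to arguments of depth ≤ k−1, so N_k = 3 + N_{k-1} + N_{k-1}^2.
N_0 = 3
N_1 = 3 + 3 + 3^2 = 15
N_2 = 3 + 15 + 15^2 = 243
So |H| = 243.
For each predicate symbol, the number of ground atoms is |H| raised to its arity; summing:
  Likes: 243^2 = 59049;  Knows: 243^2 = 59049;  Parent: 243
Total ground atoms: 59049 + 59049 + 243 = 118341.

118341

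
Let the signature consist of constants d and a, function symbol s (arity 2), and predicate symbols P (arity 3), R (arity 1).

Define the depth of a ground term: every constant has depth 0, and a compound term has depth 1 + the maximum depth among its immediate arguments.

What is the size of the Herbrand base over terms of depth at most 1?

222

First count ground terms of depth ≤ 1.
Let N_k = |{terms of depth ≤ k}|. Then N_0 = 2 and N_k = 2 + N_{k-1}^2 for k ≥ 1 (one summand per function symbol, arity giving the exponent).
N_0 = 2
N_1 = 2 + 2^2 = 6
Explicitly: d, a, s(d, d), s(d, a), s(a, d), s(a, a).
So |H| = 6.
For each predicate symbol, the number of ground atoms is |H| raised to its arity; summing:
  P: 6^3 = 216;  R: 6
Total ground atoms: 216 + 6 = 222.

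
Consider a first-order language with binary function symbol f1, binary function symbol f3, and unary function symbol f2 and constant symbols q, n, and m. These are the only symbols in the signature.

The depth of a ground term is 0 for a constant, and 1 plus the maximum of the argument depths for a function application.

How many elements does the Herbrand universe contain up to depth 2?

1179

Let N_k = |{terms of depth ≤ k}|. Then N_0 = 3 and N_k = 3 + N_{k-1}^2 + N_{k-1}^2 + N_{k-1} for k ≥ 1 (one summand per function symbol, arity giving the exponent).
N_0 = 3
N_1 = 3 + 3^2 + 3^2 + 3 = 24
N_2 = 3 + 24^2 + 24^2 + 24 = 1179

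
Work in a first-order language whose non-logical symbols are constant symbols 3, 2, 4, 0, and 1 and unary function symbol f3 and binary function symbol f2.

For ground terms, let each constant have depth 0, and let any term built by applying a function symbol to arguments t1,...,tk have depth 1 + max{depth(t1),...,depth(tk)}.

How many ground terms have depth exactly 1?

30

Let N_k count ground terms of depth at most k. Each non-constant term of depth ≤ k is some function symbol applied to depth-≤(k−1) arguments, giving N_k = 5 + N_{k-1} + N_{k-1}^2.
N_0 = 5
N_1 = 5 + 5 + 5^2 = 35
Terms of depth exactly 1: N_1 − N_0 = 35 − 5 = 30.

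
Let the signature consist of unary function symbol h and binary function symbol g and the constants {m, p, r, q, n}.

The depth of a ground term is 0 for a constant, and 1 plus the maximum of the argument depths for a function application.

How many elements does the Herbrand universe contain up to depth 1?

Let N_k count ground terms of depth at most k. Each non-constant term of depth ≤ k is some function symbol applied to depth-≤(k−1) arguments, giving N_k = 5 + N_{k-1} + N_{k-1}^2.
N_0 = 5
N_1 = 5 + 5 + 5^2 = 35

35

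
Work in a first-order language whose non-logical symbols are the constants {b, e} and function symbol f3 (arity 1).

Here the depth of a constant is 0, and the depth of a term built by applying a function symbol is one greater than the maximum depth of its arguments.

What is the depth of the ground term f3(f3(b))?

2

depth(f3(b)) = 1 + depth(b) = 1 + 0 = 1
depth(f3(f3(b))) = 1 + depth(f3(b)) = 1 + 1 = 2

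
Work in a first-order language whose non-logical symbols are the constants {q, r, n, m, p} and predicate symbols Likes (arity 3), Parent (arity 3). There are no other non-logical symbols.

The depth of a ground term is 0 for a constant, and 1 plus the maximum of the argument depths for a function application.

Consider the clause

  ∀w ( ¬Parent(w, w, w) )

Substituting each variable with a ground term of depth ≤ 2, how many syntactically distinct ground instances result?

5

Ground terms of depth ≤ 2:
  With no function symbols every ground term is a constant, so there are exactly 5 ground terms at every depth bound.
  N_0 = 5
  N_1 = 5
  N_2 = 5
  Explicitly: q, r, n, m, p.
So there are 5 ground terms available for substitution.
The clause has 1 distinct variable (w), which appears in the body. In the free term algebra distinct substitutions yield syntactically distinct ground instances.
Number of ground instances = 5.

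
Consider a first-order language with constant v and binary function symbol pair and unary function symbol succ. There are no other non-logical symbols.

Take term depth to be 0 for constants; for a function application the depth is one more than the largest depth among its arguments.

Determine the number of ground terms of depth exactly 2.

10

Let N_k count ground terms of depth at most k. Each non-constant term of depth ≤ k is some function symbol applied to depth-≤(k−1) arguments, giving N_k = 1 + N_{k-1}^2 + N_{k-1}.
N_0 = 1
N_1 = 1 + 1^2 + 1 = 3
N_2 = 1 + 3^2 + 3 = 13
Terms of depth exactly 2: N_2 − N_1 = 13 − 3 = 10.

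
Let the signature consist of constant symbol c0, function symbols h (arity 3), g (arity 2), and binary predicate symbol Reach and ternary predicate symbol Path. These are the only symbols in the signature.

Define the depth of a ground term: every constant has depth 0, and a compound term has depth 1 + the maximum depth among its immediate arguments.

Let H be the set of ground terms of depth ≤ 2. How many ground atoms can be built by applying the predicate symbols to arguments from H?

First count ground terms of depth ≤ 2.
Write N_k for the number of ground terms of depth ≤ k. A term of depth ≤ k is either a constant or a function symbol applied to arguments of depth ≤ k−1, so N_k = 1 + N_{k-1}^3 + N_{k-1}^2.
N_0 = 1
N_1 = 1 + 1^3 + 1^2 = 3
N_2 = 1 + 3^3 + 3^2 = 37
So |H| = 37.
Each predicate of arity r yields |H|^r ground atoms (one per choice of an r-tuple from H):
  Reach: 37^2 = 1369;  Path: 37^3 = 50653
Total ground atoms: 1369 + 50653 = 52022.

52022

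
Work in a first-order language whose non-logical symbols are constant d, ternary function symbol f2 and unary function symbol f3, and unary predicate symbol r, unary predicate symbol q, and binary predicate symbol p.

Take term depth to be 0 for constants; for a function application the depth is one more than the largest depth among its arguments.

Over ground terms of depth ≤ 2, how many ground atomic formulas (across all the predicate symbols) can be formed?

1023

First count ground terms of depth ≤ 2.
Let N_k count ground terms of depth at most k. Each non-constant term of depth ≤ k is some function symbol applied to depth-≤(k−1) arguments, giving N_k = 1 + N_{k-1}^3 + N_{k-1}.
N_0 = 1
N_1 = 1 + 1^3 + 1 = 3
N_2 = 1 + 3^3 + 3 = 31
So |H| = 31.
Ground atoms are formed by filling each argument slot of a predicate with a term from H, so an r-ary predicate gives |H|^r atoms:
  r: 31;  q: 31;  p: 31^2 = 961
Total ground atoms: 31 + 31 + 961 = 1023.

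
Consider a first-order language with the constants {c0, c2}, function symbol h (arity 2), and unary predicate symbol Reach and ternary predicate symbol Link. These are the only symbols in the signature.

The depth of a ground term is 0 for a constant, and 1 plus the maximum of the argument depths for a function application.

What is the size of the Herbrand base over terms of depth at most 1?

222

First count ground terms of depth ≤ 1.
Count level by level. With function symbols h/2, the terms of depth ≤ k are the 2 constants together with each function applied to depth-≤(k−1) tuples, so N_k = 2 + N_{k-1}^2.
N_0 = 2
N_1 = 2 + 2^2 = 6
Explicitly: c0, c2, h(c0, c0), h(c0, c2), h(c2, c0), h(c2, c2).
So |H| = 6.
A ground atom is a predicate applied to a tuple of terms from H, so the count is the sum over predicates of |H|^arity:
  Reach: 6;  Link: 6^3 = 216
Total ground atoms: 6 + 216 = 222.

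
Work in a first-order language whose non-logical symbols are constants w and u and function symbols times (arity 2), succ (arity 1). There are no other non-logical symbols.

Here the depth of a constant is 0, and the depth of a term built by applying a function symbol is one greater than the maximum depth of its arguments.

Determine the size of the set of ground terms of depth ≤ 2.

Let N_k count ground terms of depth at most k. Each non-constant term of depth ≤ k is some function symbol applied to depth-≤(k−1) arguments, giving N_k = 2 + N_{k-1}^2 + N_{k-1}.
N_0 = 2
N_1 = 2 + 2^2 + 2 = 8
N_2 = 2 + 8^2 + 8 = 74

74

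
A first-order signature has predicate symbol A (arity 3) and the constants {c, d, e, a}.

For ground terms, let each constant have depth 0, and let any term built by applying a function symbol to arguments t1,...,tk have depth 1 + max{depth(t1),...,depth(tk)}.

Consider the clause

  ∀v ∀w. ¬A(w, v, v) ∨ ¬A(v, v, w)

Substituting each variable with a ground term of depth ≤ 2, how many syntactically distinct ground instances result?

Ground terms of depth ≤ 2:
  With no function symbols every ground term is a constant, so there are exactly 4 ground terms at every depth bound.
  N_0 = 4
  N_1 = 4
  N_2 = 4
  Explicitly: c, d, e, a.
So there are 4 ground terms available for substitution.
Each of v, w ranges independently over the available ground terms, and distinct assignments produce distinct instances.
Number of ground instances = 4^2 = 16.

16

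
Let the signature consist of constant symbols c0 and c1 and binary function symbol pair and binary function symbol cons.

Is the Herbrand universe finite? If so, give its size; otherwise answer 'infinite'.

The signature has at least one function symbol (pair, arity 2) and at least one constant (c0).
Iterating pair gives infinitely many distinct ground terms: c0, pair(c0, c0), pair(pair(c0, c0), pair(c0, c0)), ...
So the Herbrand universe is infinite.

infinite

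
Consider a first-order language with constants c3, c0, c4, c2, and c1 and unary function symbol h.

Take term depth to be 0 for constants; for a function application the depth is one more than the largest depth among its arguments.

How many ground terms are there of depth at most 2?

If N_k denotes the number of depth-≤k ground terms, the 5 constants give N_0 = 5, and each function symbol of arity r contributes N_{k-1}^r new terms at level k: N_k = 5 + N_{k-1}.
N_0 = 5
N_1 = 5 + 5 = 10
N_2 = 5 + 10 = 15

15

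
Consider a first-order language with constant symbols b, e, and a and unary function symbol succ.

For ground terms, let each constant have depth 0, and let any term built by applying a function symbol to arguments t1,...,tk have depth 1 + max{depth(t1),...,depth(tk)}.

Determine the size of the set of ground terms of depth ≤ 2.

If N_k denotes the number of depth-≤k ground terms, the 3 constants give N_0 = 3, and each function symbol of arity r contributes N_{k-1}^r new terms at level k: N_k = 3 + N_{k-1}.
N_0 = 3
N_1 = 3 + 3 = 6
N_2 = 3 + 6 = 9

9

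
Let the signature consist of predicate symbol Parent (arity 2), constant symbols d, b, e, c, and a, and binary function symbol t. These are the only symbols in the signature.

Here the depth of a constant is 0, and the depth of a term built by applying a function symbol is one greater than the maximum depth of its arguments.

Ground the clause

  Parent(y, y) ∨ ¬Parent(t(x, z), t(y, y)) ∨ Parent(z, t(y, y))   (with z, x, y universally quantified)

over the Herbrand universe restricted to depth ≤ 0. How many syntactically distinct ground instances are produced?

Ground terms of depth ≤ 0:
  Let N_k count ground terms of depth at most k. Each non-constant term of depth ≤ k is some function symbol applied to depth-≤(k−1) arguments, giving N_k = 5 + N_{k-1}^2.
  N_0 = 5
  Explicitly: d, b, e, c, a.
So there are 5 ground terms available for substitution.
The body mentions every one of the 3 quantified variables; since ground terms form a free algebra, no two substitutions collapse to the same formula.
Number of ground instances = 5^3 = 125.

125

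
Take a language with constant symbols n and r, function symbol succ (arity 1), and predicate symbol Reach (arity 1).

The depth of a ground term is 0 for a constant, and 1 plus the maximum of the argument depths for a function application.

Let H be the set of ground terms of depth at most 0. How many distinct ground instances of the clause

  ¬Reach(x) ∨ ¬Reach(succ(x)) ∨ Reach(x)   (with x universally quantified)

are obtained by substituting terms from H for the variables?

Ground terms of depth ≤ 0:
  If N_k denotes the number of depth-≤k ground terms, the 2 constants give N_0 = 2, and each function symbol of arity r contributes N_{k-1}^r new terms at level k: N_k = 2 + N_{k-1}.
  N_0 = 2
  Explicitly: n, r.
So there are 2 ground terms available for substitution.
The body mentions the single quantified variable x; since ground terms form a free algebra, no two substitutions collapse to the same formula.
Number of ground instances = 2.

2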